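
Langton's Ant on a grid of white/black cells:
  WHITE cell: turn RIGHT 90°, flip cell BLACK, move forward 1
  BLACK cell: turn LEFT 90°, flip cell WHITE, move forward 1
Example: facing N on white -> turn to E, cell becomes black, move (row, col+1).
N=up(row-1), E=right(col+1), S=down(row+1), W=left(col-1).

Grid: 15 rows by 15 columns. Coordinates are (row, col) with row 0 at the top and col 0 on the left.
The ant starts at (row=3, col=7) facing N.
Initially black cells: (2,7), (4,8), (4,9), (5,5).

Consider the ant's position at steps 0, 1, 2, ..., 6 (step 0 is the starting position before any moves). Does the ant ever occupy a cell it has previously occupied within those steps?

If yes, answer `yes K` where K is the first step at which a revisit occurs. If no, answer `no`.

Answer: no

Derivation:
Step 1: on WHITE (3,7): turn R to E, flip to black, move to (3,8). |black|=5 — new cell
Step 2: on WHITE (3,8): turn R to S, flip to black, move to (4,8). |black|=6 — new cell
Step 3: on BLACK (4,8): turn L to E, flip to white, move to (4,9). |black|=5 — new cell
Step 4: on BLACK (4,9): turn L to N, flip to white, move to (3,9). |black|=4 — new cell
Step 5: on WHITE (3,9): turn R to E, flip to black, move to (3,10). |black|=5 — new cell
Step 6: on WHITE (3,10): turn R to S, flip to black, move to (4,10). |black|=6 — new cell
No revisit within 6 steps.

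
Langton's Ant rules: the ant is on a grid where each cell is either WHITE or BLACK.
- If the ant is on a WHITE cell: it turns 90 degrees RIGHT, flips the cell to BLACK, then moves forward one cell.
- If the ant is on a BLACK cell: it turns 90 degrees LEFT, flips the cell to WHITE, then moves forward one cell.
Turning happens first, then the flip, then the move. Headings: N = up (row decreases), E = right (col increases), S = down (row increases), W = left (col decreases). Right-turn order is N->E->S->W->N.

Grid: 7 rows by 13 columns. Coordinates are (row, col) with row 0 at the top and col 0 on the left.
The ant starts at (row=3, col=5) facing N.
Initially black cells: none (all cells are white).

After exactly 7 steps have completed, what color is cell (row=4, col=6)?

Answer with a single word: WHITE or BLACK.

Answer: BLACK

Derivation:
Step 1: on WHITE (3,5): turn R to E, flip to black, move to (3,6). |black|=1
Step 2: on WHITE (3,6): turn R to S, flip to black, move to (4,6). |black|=2
Step 3: on WHITE (4,6): turn R to W, flip to black, move to (4,5). |black|=3
Step 4: on WHITE (4,5): turn R to N, flip to black, move to (3,5). |black|=4
Step 5: on BLACK (3,5): turn L to W, flip to white, move to (3,4). |black|=3
Step 6: on WHITE (3,4): turn R to N, flip to black, move to (2,4). |black|=4
Step 7: on WHITE (2,4): turn R to E, flip to black, move to (2,5). |black|=5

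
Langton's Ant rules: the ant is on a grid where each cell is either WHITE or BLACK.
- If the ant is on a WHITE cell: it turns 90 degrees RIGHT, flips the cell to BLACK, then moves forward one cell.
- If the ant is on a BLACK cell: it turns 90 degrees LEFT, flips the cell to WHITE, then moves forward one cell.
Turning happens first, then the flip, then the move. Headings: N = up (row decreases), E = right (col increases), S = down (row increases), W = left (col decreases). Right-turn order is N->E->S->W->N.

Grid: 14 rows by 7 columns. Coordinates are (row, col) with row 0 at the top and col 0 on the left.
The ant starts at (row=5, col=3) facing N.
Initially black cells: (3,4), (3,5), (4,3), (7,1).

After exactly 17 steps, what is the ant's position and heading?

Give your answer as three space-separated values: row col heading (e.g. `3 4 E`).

Answer: 3 6 E

Derivation:
Step 1: on WHITE (5,3): turn R to E, flip to black, move to (5,4). |black|=5
Step 2: on WHITE (5,4): turn R to S, flip to black, move to (6,4). |black|=6
Step 3: on WHITE (6,4): turn R to W, flip to black, move to (6,3). |black|=7
Step 4: on WHITE (6,3): turn R to N, flip to black, move to (5,3). |black|=8
Step 5: on BLACK (5,3): turn L to W, flip to white, move to (5,2). |black|=7
Step 6: on WHITE (5,2): turn R to N, flip to black, move to (4,2). |black|=8
Step 7: on WHITE (4,2): turn R to E, flip to black, move to (4,3). |black|=9
Step 8: on BLACK (4,3): turn L to N, flip to white, move to (3,3). |black|=8
Step 9: on WHITE (3,3): turn R to E, flip to black, move to (3,4). |black|=9
Step 10: on BLACK (3,4): turn L to N, flip to white, move to (2,4). |black|=8
Step 11: on WHITE (2,4): turn R to E, flip to black, move to (2,5). |black|=9
Step 12: on WHITE (2,5): turn R to S, flip to black, move to (3,5). |black|=10
Step 13: on BLACK (3,5): turn L to E, flip to white, move to (3,6). |black|=9
Step 14: on WHITE (3,6): turn R to S, flip to black, move to (4,6). |black|=10
Step 15: on WHITE (4,6): turn R to W, flip to black, move to (4,5). |black|=11
Step 16: on WHITE (4,5): turn R to N, flip to black, move to (3,5). |black|=12
Step 17: on WHITE (3,5): turn R to E, flip to black, move to (3,6). |black|=13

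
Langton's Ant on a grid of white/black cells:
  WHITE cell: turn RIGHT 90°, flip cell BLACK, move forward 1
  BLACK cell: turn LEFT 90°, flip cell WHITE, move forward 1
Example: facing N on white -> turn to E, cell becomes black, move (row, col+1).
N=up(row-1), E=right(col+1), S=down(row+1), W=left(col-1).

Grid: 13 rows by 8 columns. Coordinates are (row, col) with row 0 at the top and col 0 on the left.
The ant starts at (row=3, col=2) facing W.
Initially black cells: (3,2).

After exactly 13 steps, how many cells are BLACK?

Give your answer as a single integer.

Answer: 8

Derivation:
Step 1: on BLACK (3,2): turn L to S, flip to white, move to (4,2). |black|=0
Step 2: on WHITE (4,2): turn R to W, flip to black, move to (4,1). |black|=1
Step 3: on WHITE (4,1): turn R to N, flip to black, move to (3,1). |black|=2
Step 4: on WHITE (3,1): turn R to E, flip to black, move to (3,2). |black|=3
Step 5: on WHITE (3,2): turn R to S, flip to black, move to (4,2). |black|=4
Step 6: on BLACK (4,2): turn L to E, flip to white, move to (4,3). |black|=3
Step 7: on WHITE (4,3): turn R to S, flip to black, move to (5,3). |black|=4
Step 8: on WHITE (5,3): turn R to W, flip to black, move to (5,2). |black|=5
Step 9: on WHITE (5,2): turn R to N, flip to black, move to (4,2). |black|=6
Step 10: on WHITE (4,2): turn R to E, flip to black, move to (4,3). |black|=7
Step 11: on BLACK (4,3): turn L to N, flip to white, move to (3,3). |black|=6
Step 12: on WHITE (3,3): turn R to E, flip to black, move to (3,4). |black|=7
Step 13: on WHITE (3,4): turn R to S, flip to black, move to (4,4). |black|=8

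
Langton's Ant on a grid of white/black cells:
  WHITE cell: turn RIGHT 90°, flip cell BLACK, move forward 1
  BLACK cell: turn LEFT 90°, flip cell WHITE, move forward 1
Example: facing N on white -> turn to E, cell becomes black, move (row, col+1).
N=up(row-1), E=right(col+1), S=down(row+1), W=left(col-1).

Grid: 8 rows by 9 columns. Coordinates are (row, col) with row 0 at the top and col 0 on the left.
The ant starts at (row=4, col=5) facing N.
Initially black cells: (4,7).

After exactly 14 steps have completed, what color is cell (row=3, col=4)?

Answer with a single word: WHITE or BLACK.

Answer: BLACK

Derivation:
Step 1: on WHITE (4,5): turn R to E, flip to black, move to (4,6). |black|=2
Step 2: on WHITE (4,6): turn R to S, flip to black, move to (5,6). |black|=3
Step 3: on WHITE (5,6): turn R to W, flip to black, move to (5,5). |black|=4
Step 4: on WHITE (5,5): turn R to N, flip to black, move to (4,5). |black|=5
Step 5: on BLACK (4,5): turn L to W, flip to white, move to (4,4). |black|=4
Step 6: on WHITE (4,4): turn R to N, flip to black, move to (3,4). |black|=5
Step 7: on WHITE (3,4): turn R to E, flip to black, move to (3,5). |black|=6
Step 8: on WHITE (3,5): turn R to S, flip to black, move to (4,5). |black|=7
Step 9: on WHITE (4,5): turn R to W, flip to black, move to (4,4). |black|=8
Step 10: on BLACK (4,4): turn L to S, flip to white, move to (5,4). |black|=7
Step 11: on WHITE (5,4): turn R to W, flip to black, move to (5,3). |black|=8
Step 12: on WHITE (5,3): turn R to N, flip to black, move to (4,3). |black|=9
Step 13: on WHITE (4,3): turn R to E, flip to black, move to (4,4). |black|=10
Step 14: on WHITE (4,4): turn R to S, flip to black, move to (5,4). |black|=11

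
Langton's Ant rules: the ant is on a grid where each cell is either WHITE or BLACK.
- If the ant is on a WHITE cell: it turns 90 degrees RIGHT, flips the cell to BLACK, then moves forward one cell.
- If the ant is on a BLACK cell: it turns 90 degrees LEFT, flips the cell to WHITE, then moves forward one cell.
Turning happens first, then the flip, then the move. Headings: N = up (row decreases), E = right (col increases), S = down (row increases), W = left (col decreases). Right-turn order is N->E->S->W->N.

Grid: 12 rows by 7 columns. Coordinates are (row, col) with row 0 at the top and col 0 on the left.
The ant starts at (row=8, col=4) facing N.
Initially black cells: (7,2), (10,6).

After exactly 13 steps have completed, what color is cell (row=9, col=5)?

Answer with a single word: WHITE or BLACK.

Step 1: on WHITE (8,4): turn R to E, flip to black, move to (8,5). |black|=3
Step 2: on WHITE (8,5): turn R to S, flip to black, move to (9,5). |black|=4
Step 3: on WHITE (9,5): turn R to W, flip to black, move to (9,4). |black|=5
Step 4: on WHITE (9,4): turn R to N, flip to black, move to (8,4). |black|=6
Step 5: on BLACK (8,4): turn L to W, flip to white, move to (8,3). |black|=5
Step 6: on WHITE (8,3): turn R to N, flip to black, move to (7,3). |black|=6
Step 7: on WHITE (7,3): turn R to E, flip to black, move to (7,4). |black|=7
Step 8: on WHITE (7,4): turn R to S, flip to black, move to (8,4). |black|=8
Step 9: on WHITE (8,4): turn R to W, flip to black, move to (8,3). |black|=9
Step 10: on BLACK (8,3): turn L to S, flip to white, move to (9,3). |black|=8
Step 11: on WHITE (9,3): turn R to W, flip to black, move to (9,2). |black|=9
Step 12: on WHITE (9,2): turn R to N, flip to black, move to (8,2). |black|=10
Step 13: on WHITE (8,2): turn R to E, flip to black, move to (8,3). |black|=11

Answer: BLACK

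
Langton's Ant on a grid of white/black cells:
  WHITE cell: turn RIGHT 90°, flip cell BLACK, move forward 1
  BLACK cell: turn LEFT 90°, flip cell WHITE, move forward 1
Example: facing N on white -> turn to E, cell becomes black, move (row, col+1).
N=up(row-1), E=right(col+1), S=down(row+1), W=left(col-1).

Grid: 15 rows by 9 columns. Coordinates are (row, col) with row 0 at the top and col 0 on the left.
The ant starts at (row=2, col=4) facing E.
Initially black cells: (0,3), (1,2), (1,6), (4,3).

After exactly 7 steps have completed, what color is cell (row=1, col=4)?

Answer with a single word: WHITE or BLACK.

Step 1: on WHITE (2,4): turn R to S, flip to black, move to (3,4). |black|=5
Step 2: on WHITE (3,4): turn R to W, flip to black, move to (3,3). |black|=6
Step 3: on WHITE (3,3): turn R to N, flip to black, move to (2,3). |black|=7
Step 4: on WHITE (2,3): turn R to E, flip to black, move to (2,4). |black|=8
Step 5: on BLACK (2,4): turn L to N, flip to white, move to (1,4). |black|=7
Step 6: on WHITE (1,4): turn R to E, flip to black, move to (1,5). |black|=8
Step 7: on WHITE (1,5): turn R to S, flip to black, move to (2,5). |black|=9

Answer: BLACK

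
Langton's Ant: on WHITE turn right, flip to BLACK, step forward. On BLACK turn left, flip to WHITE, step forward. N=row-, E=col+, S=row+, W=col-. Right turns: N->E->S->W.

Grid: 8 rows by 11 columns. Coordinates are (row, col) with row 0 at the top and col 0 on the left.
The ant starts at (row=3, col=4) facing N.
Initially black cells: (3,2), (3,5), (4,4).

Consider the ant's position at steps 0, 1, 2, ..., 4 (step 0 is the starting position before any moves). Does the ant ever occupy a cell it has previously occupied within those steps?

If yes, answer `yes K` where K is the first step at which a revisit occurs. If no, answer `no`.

Answer: no

Derivation:
Step 1: on WHITE (3,4): turn R to E, flip to black, move to (3,5). |black|=4 — new cell
Step 2: on BLACK (3,5): turn L to N, flip to white, move to (2,5). |black|=3 — new cell
Step 3: on WHITE (2,5): turn R to E, flip to black, move to (2,6). |black|=4 — new cell
Step 4: on WHITE (2,6): turn R to S, flip to black, move to (3,6). |black|=5 — new cell
No revisit within 4 steps.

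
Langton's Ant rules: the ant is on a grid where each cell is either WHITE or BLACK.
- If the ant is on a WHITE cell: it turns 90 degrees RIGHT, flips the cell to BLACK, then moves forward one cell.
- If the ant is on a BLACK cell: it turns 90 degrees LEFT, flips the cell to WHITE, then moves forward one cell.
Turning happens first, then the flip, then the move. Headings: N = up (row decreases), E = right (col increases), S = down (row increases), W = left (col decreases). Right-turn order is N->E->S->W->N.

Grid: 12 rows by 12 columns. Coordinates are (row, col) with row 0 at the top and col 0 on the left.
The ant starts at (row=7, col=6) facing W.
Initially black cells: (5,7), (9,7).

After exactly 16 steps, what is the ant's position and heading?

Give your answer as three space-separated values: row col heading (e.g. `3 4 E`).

Step 1: on WHITE (7,6): turn R to N, flip to black, move to (6,6). |black|=3
Step 2: on WHITE (6,6): turn R to E, flip to black, move to (6,7). |black|=4
Step 3: on WHITE (6,7): turn R to S, flip to black, move to (7,7). |black|=5
Step 4: on WHITE (7,7): turn R to W, flip to black, move to (7,6). |black|=6
Step 5: on BLACK (7,6): turn L to S, flip to white, move to (8,6). |black|=5
Step 6: on WHITE (8,6): turn R to W, flip to black, move to (8,5). |black|=6
Step 7: on WHITE (8,5): turn R to N, flip to black, move to (7,5). |black|=7
Step 8: on WHITE (7,5): turn R to E, flip to black, move to (7,6). |black|=8
Step 9: on WHITE (7,6): turn R to S, flip to black, move to (8,6). |black|=9
Step 10: on BLACK (8,6): turn L to E, flip to white, move to (8,7). |black|=8
Step 11: on WHITE (8,7): turn R to S, flip to black, move to (9,7). |black|=9
Step 12: on BLACK (9,7): turn L to E, flip to white, move to (9,8). |black|=8
Step 13: on WHITE (9,8): turn R to S, flip to black, move to (10,8). |black|=9
Step 14: on WHITE (10,8): turn R to W, flip to black, move to (10,7). |black|=10
Step 15: on WHITE (10,7): turn R to N, flip to black, move to (9,7). |black|=11
Step 16: on WHITE (9,7): turn R to E, flip to black, move to (9,8). |black|=12

Answer: 9 8 E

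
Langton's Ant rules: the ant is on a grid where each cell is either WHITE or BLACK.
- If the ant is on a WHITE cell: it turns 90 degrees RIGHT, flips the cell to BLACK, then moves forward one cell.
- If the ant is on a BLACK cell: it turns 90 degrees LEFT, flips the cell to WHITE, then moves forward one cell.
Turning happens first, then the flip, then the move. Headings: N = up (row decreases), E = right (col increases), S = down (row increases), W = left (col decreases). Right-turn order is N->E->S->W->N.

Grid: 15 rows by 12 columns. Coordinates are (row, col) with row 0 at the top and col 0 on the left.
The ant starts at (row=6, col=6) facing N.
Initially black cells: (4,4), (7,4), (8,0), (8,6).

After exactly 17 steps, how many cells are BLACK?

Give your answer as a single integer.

Step 1: on WHITE (6,6): turn R to E, flip to black, move to (6,7). |black|=5
Step 2: on WHITE (6,7): turn R to S, flip to black, move to (7,7). |black|=6
Step 3: on WHITE (7,7): turn R to W, flip to black, move to (7,6). |black|=7
Step 4: on WHITE (7,6): turn R to N, flip to black, move to (6,6). |black|=8
Step 5: on BLACK (6,6): turn L to W, flip to white, move to (6,5). |black|=7
Step 6: on WHITE (6,5): turn R to N, flip to black, move to (5,5). |black|=8
Step 7: on WHITE (5,5): turn R to E, flip to black, move to (5,6). |black|=9
Step 8: on WHITE (5,6): turn R to S, flip to black, move to (6,6). |black|=10
Step 9: on WHITE (6,6): turn R to W, flip to black, move to (6,5). |black|=11
Step 10: on BLACK (6,5): turn L to S, flip to white, move to (7,5). |black|=10
Step 11: on WHITE (7,5): turn R to W, flip to black, move to (7,4). |black|=11
Step 12: on BLACK (7,4): turn L to S, flip to white, move to (8,4). |black|=10
Step 13: on WHITE (8,4): turn R to W, flip to black, move to (8,3). |black|=11
Step 14: on WHITE (8,3): turn R to N, flip to black, move to (7,3). |black|=12
Step 15: on WHITE (7,3): turn R to E, flip to black, move to (7,4). |black|=13
Step 16: on WHITE (7,4): turn R to S, flip to black, move to (8,4). |black|=14
Step 17: on BLACK (8,4): turn L to E, flip to white, move to (8,5). |black|=13

Answer: 13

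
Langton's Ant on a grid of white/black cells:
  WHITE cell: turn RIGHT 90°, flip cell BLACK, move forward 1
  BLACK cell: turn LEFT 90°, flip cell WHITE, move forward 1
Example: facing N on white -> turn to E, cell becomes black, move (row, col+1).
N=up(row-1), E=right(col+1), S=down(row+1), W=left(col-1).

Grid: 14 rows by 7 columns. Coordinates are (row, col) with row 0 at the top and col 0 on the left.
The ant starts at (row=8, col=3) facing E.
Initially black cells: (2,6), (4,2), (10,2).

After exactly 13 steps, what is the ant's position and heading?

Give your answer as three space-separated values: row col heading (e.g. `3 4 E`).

Step 1: on WHITE (8,3): turn R to S, flip to black, move to (9,3). |black|=4
Step 2: on WHITE (9,3): turn R to W, flip to black, move to (9,2). |black|=5
Step 3: on WHITE (9,2): turn R to N, flip to black, move to (8,2). |black|=6
Step 4: on WHITE (8,2): turn R to E, flip to black, move to (8,3). |black|=7
Step 5: on BLACK (8,3): turn L to N, flip to white, move to (7,3). |black|=6
Step 6: on WHITE (7,3): turn R to E, flip to black, move to (7,4). |black|=7
Step 7: on WHITE (7,4): turn R to S, flip to black, move to (8,4). |black|=8
Step 8: on WHITE (8,4): turn R to W, flip to black, move to (8,3). |black|=9
Step 9: on WHITE (8,3): turn R to N, flip to black, move to (7,3). |black|=10
Step 10: on BLACK (7,3): turn L to W, flip to white, move to (7,2). |black|=9
Step 11: on WHITE (7,2): turn R to N, flip to black, move to (6,2). |black|=10
Step 12: on WHITE (6,2): turn R to E, flip to black, move to (6,3). |black|=11
Step 13: on WHITE (6,3): turn R to S, flip to black, move to (7,3). |black|=12

Answer: 7 3 S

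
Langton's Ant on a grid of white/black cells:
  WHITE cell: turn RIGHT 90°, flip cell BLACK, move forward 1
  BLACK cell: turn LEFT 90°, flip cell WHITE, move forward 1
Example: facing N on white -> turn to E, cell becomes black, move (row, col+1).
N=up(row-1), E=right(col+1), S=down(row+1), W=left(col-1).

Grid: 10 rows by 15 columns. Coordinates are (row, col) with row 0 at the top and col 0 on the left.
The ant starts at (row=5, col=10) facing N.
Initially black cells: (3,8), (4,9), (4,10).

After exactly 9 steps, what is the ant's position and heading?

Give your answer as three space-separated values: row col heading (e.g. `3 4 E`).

Step 1: on WHITE (5,10): turn R to E, flip to black, move to (5,11). |black|=4
Step 2: on WHITE (5,11): turn R to S, flip to black, move to (6,11). |black|=5
Step 3: on WHITE (6,11): turn R to W, flip to black, move to (6,10). |black|=6
Step 4: on WHITE (6,10): turn R to N, flip to black, move to (5,10). |black|=7
Step 5: on BLACK (5,10): turn L to W, flip to white, move to (5,9). |black|=6
Step 6: on WHITE (5,9): turn R to N, flip to black, move to (4,9). |black|=7
Step 7: on BLACK (4,9): turn L to W, flip to white, move to (4,8). |black|=6
Step 8: on WHITE (4,8): turn R to N, flip to black, move to (3,8). |black|=7
Step 9: on BLACK (3,8): turn L to W, flip to white, move to (3,7). |black|=6

Answer: 3 7 W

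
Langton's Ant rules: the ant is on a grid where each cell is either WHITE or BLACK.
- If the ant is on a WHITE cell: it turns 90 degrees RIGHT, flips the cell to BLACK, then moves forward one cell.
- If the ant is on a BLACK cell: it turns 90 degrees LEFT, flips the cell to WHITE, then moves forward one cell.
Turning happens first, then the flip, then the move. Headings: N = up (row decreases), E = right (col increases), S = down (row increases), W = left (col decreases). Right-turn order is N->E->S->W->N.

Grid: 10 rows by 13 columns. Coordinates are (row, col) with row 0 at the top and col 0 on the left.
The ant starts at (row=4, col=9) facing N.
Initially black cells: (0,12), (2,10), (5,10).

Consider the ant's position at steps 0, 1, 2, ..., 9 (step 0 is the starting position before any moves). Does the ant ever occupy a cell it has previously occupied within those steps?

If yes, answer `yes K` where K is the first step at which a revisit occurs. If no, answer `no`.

Step 1: on WHITE (4,9): turn R to E, flip to black, move to (4,10). |black|=4 — new cell
Step 2: on WHITE (4,10): turn R to S, flip to black, move to (5,10). |black|=5 — new cell
Step 3: on BLACK (5,10): turn L to E, flip to white, move to (5,11). |black|=4 — new cell
Step 4: on WHITE (5,11): turn R to S, flip to black, move to (6,11). |black|=5 — new cell
Step 5: on WHITE (6,11): turn R to W, flip to black, move to (6,10). |black|=6 — new cell
Step 6: on WHITE (6,10): turn R to N, flip to black, move to (5,10). |black|=7 — REVISIT

Answer: yes 6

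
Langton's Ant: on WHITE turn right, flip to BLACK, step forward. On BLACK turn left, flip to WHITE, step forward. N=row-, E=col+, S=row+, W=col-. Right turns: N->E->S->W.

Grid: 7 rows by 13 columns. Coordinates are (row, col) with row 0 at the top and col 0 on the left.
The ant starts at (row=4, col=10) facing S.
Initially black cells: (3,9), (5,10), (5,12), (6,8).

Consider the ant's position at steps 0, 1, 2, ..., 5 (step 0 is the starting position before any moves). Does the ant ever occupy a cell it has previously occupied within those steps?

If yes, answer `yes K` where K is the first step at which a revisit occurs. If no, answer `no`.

Answer: no

Derivation:
Step 1: on WHITE (4,10): turn R to W, flip to black, move to (4,9). |black|=5 — new cell
Step 2: on WHITE (4,9): turn R to N, flip to black, move to (3,9). |black|=6 — new cell
Step 3: on BLACK (3,9): turn L to W, flip to white, move to (3,8). |black|=5 — new cell
Step 4: on WHITE (3,8): turn R to N, flip to black, move to (2,8). |black|=6 — new cell
Step 5: on WHITE (2,8): turn R to E, flip to black, move to (2,9). |black|=7 — new cell
No revisit within 5 steps.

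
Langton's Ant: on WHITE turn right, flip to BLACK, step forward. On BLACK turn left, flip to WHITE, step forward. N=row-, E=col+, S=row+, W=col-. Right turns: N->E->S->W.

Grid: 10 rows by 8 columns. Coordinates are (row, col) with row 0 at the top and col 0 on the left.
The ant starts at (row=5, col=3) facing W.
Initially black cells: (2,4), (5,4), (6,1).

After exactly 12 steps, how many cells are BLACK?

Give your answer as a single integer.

Answer: 11

Derivation:
Step 1: on WHITE (5,3): turn R to N, flip to black, move to (4,3). |black|=4
Step 2: on WHITE (4,3): turn R to E, flip to black, move to (4,4). |black|=5
Step 3: on WHITE (4,4): turn R to S, flip to black, move to (5,4). |black|=6
Step 4: on BLACK (5,4): turn L to E, flip to white, move to (5,5). |black|=5
Step 5: on WHITE (5,5): turn R to S, flip to black, move to (6,5). |black|=6
Step 6: on WHITE (6,5): turn R to W, flip to black, move to (6,4). |black|=7
Step 7: on WHITE (6,4): turn R to N, flip to black, move to (5,4). |black|=8
Step 8: on WHITE (5,4): turn R to E, flip to black, move to (5,5). |black|=9
Step 9: on BLACK (5,5): turn L to N, flip to white, move to (4,5). |black|=8
Step 10: on WHITE (4,5): turn R to E, flip to black, move to (4,6). |black|=9
Step 11: on WHITE (4,6): turn R to S, flip to black, move to (5,6). |black|=10
Step 12: on WHITE (5,6): turn R to W, flip to black, move to (5,5). |black|=11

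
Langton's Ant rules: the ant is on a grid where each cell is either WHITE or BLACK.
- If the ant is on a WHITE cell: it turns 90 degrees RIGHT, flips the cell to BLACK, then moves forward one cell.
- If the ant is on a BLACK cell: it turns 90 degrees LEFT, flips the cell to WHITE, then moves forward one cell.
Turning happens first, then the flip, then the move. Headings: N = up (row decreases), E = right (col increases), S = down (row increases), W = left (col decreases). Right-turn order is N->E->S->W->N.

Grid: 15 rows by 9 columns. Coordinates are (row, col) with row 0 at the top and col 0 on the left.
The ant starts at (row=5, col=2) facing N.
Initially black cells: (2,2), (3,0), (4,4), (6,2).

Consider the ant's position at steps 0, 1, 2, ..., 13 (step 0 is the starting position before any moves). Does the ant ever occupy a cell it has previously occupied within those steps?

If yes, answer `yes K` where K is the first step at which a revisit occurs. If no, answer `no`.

Answer: yes 7

Derivation:
Step 1: on WHITE (5,2): turn R to E, flip to black, move to (5,3). |black|=5 — new cell
Step 2: on WHITE (5,3): turn R to S, flip to black, move to (6,3). |black|=6 — new cell
Step 3: on WHITE (6,3): turn R to W, flip to black, move to (6,2). |black|=7 — new cell
Step 4: on BLACK (6,2): turn L to S, flip to white, move to (7,2). |black|=6 — new cell
Step 5: on WHITE (7,2): turn R to W, flip to black, move to (7,1). |black|=7 — new cell
Step 6: on WHITE (7,1): turn R to N, flip to black, move to (6,1). |black|=8 — new cell
Step 7: on WHITE (6,1): turn R to E, flip to black, move to (6,2). |black|=9 — REVISIT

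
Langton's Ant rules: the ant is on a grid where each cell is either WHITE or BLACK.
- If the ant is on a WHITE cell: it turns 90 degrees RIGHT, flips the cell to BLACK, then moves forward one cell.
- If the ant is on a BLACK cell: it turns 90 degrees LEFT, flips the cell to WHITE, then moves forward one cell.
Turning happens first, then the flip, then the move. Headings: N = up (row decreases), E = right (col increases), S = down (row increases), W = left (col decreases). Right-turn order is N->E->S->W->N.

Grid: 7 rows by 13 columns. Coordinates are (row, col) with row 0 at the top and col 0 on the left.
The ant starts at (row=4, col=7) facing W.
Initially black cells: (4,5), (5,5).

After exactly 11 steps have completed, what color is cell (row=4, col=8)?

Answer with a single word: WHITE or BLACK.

Step 1: on WHITE (4,7): turn R to N, flip to black, move to (3,7). |black|=3
Step 2: on WHITE (3,7): turn R to E, flip to black, move to (3,8). |black|=4
Step 3: on WHITE (3,8): turn R to S, flip to black, move to (4,8). |black|=5
Step 4: on WHITE (4,8): turn R to W, flip to black, move to (4,7). |black|=6
Step 5: on BLACK (4,7): turn L to S, flip to white, move to (5,7). |black|=5
Step 6: on WHITE (5,7): turn R to W, flip to black, move to (5,6). |black|=6
Step 7: on WHITE (5,6): turn R to N, flip to black, move to (4,6). |black|=7
Step 8: on WHITE (4,6): turn R to E, flip to black, move to (4,7). |black|=8
Step 9: on WHITE (4,7): turn R to S, flip to black, move to (5,7). |black|=9
Step 10: on BLACK (5,7): turn L to E, flip to white, move to (5,8). |black|=8
Step 11: on WHITE (5,8): turn R to S, flip to black, move to (6,8). |black|=9

Answer: BLACK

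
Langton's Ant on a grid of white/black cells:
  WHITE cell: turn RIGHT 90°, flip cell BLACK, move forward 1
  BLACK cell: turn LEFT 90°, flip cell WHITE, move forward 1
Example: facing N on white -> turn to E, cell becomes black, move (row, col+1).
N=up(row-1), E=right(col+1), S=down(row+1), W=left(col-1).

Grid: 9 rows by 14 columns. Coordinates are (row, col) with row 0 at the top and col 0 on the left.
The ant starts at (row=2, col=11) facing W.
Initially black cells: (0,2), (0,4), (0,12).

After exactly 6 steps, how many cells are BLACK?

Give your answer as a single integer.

Step 1: on WHITE (2,11): turn R to N, flip to black, move to (1,11). |black|=4
Step 2: on WHITE (1,11): turn R to E, flip to black, move to (1,12). |black|=5
Step 3: on WHITE (1,12): turn R to S, flip to black, move to (2,12). |black|=6
Step 4: on WHITE (2,12): turn R to W, flip to black, move to (2,11). |black|=7
Step 5: on BLACK (2,11): turn L to S, flip to white, move to (3,11). |black|=6
Step 6: on WHITE (3,11): turn R to W, flip to black, move to (3,10). |black|=7

Answer: 7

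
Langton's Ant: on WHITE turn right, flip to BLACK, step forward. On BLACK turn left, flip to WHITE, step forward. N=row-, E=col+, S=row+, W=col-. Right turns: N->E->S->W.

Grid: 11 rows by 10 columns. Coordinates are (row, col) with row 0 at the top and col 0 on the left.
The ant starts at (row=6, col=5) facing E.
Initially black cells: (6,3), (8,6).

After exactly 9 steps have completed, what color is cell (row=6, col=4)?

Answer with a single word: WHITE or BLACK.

Answer: BLACK

Derivation:
Step 1: on WHITE (6,5): turn R to S, flip to black, move to (7,5). |black|=3
Step 2: on WHITE (7,5): turn R to W, flip to black, move to (7,4). |black|=4
Step 3: on WHITE (7,4): turn R to N, flip to black, move to (6,4). |black|=5
Step 4: on WHITE (6,4): turn R to E, flip to black, move to (6,5). |black|=6
Step 5: on BLACK (6,5): turn L to N, flip to white, move to (5,5). |black|=5
Step 6: on WHITE (5,5): turn R to E, flip to black, move to (5,6). |black|=6
Step 7: on WHITE (5,6): turn R to S, flip to black, move to (6,6). |black|=7
Step 8: on WHITE (6,6): turn R to W, flip to black, move to (6,5). |black|=8
Step 9: on WHITE (6,5): turn R to N, flip to black, move to (5,5). |black|=9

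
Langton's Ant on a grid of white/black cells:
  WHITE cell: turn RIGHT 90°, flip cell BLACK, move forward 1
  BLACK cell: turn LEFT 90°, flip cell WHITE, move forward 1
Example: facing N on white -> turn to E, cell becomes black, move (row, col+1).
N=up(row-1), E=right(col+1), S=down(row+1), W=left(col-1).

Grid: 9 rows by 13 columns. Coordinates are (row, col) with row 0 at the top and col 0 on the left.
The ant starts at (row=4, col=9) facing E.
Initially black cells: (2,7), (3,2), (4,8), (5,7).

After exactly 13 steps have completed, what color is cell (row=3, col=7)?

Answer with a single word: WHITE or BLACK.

Step 1: on WHITE (4,9): turn R to S, flip to black, move to (5,9). |black|=5
Step 2: on WHITE (5,9): turn R to W, flip to black, move to (5,8). |black|=6
Step 3: on WHITE (5,8): turn R to N, flip to black, move to (4,8). |black|=7
Step 4: on BLACK (4,8): turn L to W, flip to white, move to (4,7). |black|=6
Step 5: on WHITE (4,7): turn R to N, flip to black, move to (3,7). |black|=7
Step 6: on WHITE (3,7): turn R to E, flip to black, move to (3,8). |black|=8
Step 7: on WHITE (3,8): turn R to S, flip to black, move to (4,8). |black|=9
Step 8: on WHITE (4,8): turn R to W, flip to black, move to (4,7). |black|=10
Step 9: on BLACK (4,7): turn L to S, flip to white, move to (5,7). |black|=9
Step 10: on BLACK (5,7): turn L to E, flip to white, move to (5,8). |black|=8
Step 11: on BLACK (5,8): turn L to N, flip to white, move to (4,8). |black|=7
Step 12: on BLACK (4,8): turn L to W, flip to white, move to (4,7). |black|=6
Step 13: on WHITE (4,7): turn R to N, flip to black, move to (3,7). |black|=7

Answer: BLACK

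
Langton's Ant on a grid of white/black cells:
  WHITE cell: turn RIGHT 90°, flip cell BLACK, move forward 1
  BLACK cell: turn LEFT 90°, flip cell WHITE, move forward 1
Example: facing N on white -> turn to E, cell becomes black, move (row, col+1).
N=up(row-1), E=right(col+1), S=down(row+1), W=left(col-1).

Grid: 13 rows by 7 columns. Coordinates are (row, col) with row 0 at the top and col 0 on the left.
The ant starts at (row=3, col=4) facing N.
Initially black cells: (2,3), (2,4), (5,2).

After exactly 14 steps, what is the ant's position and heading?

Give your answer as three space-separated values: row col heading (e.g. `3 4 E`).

Answer: 2 1 N

Derivation:
Step 1: on WHITE (3,4): turn R to E, flip to black, move to (3,5). |black|=4
Step 2: on WHITE (3,5): turn R to S, flip to black, move to (4,5). |black|=5
Step 3: on WHITE (4,5): turn R to W, flip to black, move to (4,4). |black|=6
Step 4: on WHITE (4,4): turn R to N, flip to black, move to (3,4). |black|=7
Step 5: on BLACK (3,4): turn L to W, flip to white, move to (3,3). |black|=6
Step 6: on WHITE (3,3): turn R to N, flip to black, move to (2,3). |black|=7
Step 7: on BLACK (2,3): turn L to W, flip to white, move to (2,2). |black|=6
Step 8: on WHITE (2,2): turn R to N, flip to black, move to (1,2). |black|=7
Step 9: on WHITE (1,2): turn R to E, flip to black, move to (1,3). |black|=8
Step 10: on WHITE (1,3): turn R to S, flip to black, move to (2,3). |black|=9
Step 11: on WHITE (2,3): turn R to W, flip to black, move to (2,2). |black|=10
Step 12: on BLACK (2,2): turn L to S, flip to white, move to (3,2). |black|=9
Step 13: on WHITE (3,2): turn R to W, flip to black, move to (3,1). |black|=10
Step 14: on WHITE (3,1): turn R to N, flip to black, move to (2,1). |black|=11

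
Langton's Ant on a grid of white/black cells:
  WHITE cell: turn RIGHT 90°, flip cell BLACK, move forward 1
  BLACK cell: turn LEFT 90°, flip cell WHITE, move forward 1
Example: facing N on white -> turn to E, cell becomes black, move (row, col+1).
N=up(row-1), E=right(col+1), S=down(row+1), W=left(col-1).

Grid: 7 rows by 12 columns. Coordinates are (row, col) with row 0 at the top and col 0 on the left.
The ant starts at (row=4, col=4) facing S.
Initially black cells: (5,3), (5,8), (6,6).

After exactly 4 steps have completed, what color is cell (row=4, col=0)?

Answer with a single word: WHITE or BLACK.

Step 1: on WHITE (4,4): turn R to W, flip to black, move to (4,3). |black|=4
Step 2: on WHITE (4,3): turn R to N, flip to black, move to (3,3). |black|=5
Step 3: on WHITE (3,3): turn R to E, flip to black, move to (3,4). |black|=6
Step 4: on WHITE (3,4): turn R to S, flip to black, move to (4,4). |black|=7

Answer: WHITE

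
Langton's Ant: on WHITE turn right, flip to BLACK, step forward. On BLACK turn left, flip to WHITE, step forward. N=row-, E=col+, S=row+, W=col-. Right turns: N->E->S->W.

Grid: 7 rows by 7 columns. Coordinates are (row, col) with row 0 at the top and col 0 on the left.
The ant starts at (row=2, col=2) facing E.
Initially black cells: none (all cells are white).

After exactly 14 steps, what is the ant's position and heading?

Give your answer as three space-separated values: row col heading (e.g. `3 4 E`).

Step 1: on WHITE (2,2): turn R to S, flip to black, move to (3,2). |black|=1
Step 2: on WHITE (3,2): turn R to W, flip to black, move to (3,1). |black|=2
Step 3: on WHITE (3,1): turn R to N, flip to black, move to (2,1). |black|=3
Step 4: on WHITE (2,1): turn R to E, flip to black, move to (2,2). |black|=4
Step 5: on BLACK (2,2): turn L to N, flip to white, move to (1,2). |black|=3
Step 6: on WHITE (1,2): turn R to E, flip to black, move to (1,3). |black|=4
Step 7: on WHITE (1,3): turn R to S, flip to black, move to (2,3). |black|=5
Step 8: on WHITE (2,3): turn R to W, flip to black, move to (2,2). |black|=6
Step 9: on WHITE (2,2): turn R to N, flip to black, move to (1,2). |black|=7
Step 10: on BLACK (1,2): turn L to W, flip to white, move to (1,1). |black|=6
Step 11: on WHITE (1,1): turn R to N, flip to black, move to (0,1). |black|=7
Step 12: on WHITE (0,1): turn R to E, flip to black, move to (0,2). |black|=8
Step 13: on WHITE (0,2): turn R to S, flip to black, move to (1,2). |black|=9
Step 14: on WHITE (1,2): turn R to W, flip to black, move to (1,1). |black|=10

Answer: 1 1 W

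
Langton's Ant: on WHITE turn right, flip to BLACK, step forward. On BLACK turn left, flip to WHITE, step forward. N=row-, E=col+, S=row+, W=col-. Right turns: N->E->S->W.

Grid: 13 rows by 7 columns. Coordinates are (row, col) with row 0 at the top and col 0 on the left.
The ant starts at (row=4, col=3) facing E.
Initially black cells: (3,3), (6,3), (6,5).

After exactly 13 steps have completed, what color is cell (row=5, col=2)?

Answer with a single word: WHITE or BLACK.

Step 1: on WHITE (4,3): turn R to S, flip to black, move to (5,3). |black|=4
Step 2: on WHITE (5,3): turn R to W, flip to black, move to (5,2). |black|=5
Step 3: on WHITE (5,2): turn R to N, flip to black, move to (4,2). |black|=6
Step 4: on WHITE (4,2): turn R to E, flip to black, move to (4,3). |black|=7
Step 5: on BLACK (4,3): turn L to N, flip to white, move to (3,3). |black|=6
Step 6: on BLACK (3,3): turn L to W, flip to white, move to (3,2). |black|=5
Step 7: on WHITE (3,2): turn R to N, flip to black, move to (2,2). |black|=6
Step 8: on WHITE (2,2): turn R to E, flip to black, move to (2,3). |black|=7
Step 9: on WHITE (2,3): turn R to S, flip to black, move to (3,3). |black|=8
Step 10: on WHITE (3,3): turn R to W, flip to black, move to (3,2). |black|=9
Step 11: on BLACK (3,2): turn L to S, flip to white, move to (4,2). |black|=8
Step 12: on BLACK (4,2): turn L to E, flip to white, move to (4,3). |black|=7
Step 13: on WHITE (4,3): turn R to S, flip to black, move to (5,3). |black|=8

Answer: BLACK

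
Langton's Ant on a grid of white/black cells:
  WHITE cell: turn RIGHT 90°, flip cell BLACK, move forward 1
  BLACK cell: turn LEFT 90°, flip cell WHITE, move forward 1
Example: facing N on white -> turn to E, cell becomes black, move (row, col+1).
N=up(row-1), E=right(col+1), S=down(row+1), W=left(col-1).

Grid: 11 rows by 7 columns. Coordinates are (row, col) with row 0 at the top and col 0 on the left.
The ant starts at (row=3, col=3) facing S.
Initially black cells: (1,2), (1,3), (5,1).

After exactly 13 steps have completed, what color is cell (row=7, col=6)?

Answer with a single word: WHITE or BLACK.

Step 1: on WHITE (3,3): turn R to W, flip to black, move to (3,2). |black|=4
Step 2: on WHITE (3,2): turn R to N, flip to black, move to (2,2). |black|=5
Step 3: on WHITE (2,2): turn R to E, flip to black, move to (2,3). |black|=6
Step 4: on WHITE (2,3): turn R to S, flip to black, move to (3,3). |black|=7
Step 5: on BLACK (3,3): turn L to E, flip to white, move to (3,4). |black|=6
Step 6: on WHITE (3,4): turn R to S, flip to black, move to (4,4). |black|=7
Step 7: on WHITE (4,4): turn R to W, flip to black, move to (4,3). |black|=8
Step 8: on WHITE (4,3): turn R to N, flip to black, move to (3,3). |black|=9
Step 9: on WHITE (3,3): turn R to E, flip to black, move to (3,4). |black|=10
Step 10: on BLACK (3,4): turn L to N, flip to white, move to (2,4). |black|=9
Step 11: on WHITE (2,4): turn R to E, flip to black, move to (2,5). |black|=10
Step 12: on WHITE (2,5): turn R to S, flip to black, move to (3,5). |black|=11
Step 13: on WHITE (3,5): turn R to W, flip to black, move to (3,4). |black|=12

Answer: WHITE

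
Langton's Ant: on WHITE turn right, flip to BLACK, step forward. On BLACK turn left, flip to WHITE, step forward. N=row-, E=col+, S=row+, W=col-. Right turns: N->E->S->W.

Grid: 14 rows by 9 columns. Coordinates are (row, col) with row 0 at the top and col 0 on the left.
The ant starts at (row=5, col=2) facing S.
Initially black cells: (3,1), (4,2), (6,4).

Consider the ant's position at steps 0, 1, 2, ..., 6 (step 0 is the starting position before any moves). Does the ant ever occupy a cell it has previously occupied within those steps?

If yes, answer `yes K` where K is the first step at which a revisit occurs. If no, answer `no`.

Step 1: on WHITE (5,2): turn R to W, flip to black, move to (5,1). |black|=4 — new cell
Step 2: on WHITE (5,1): turn R to N, flip to black, move to (4,1). |black|=5 — new cell
Step 3: on WHITE (4,1): turn R to E, flip to black, move to (4,2). |black|=6 — new cell
Step 4: on BLACK (4,2): turn L to N, flip to white, move to (3,2). |black|=5 — new cell
Step 5: on WHITE (3,2): turn R to E, flip to black, move to (3,3). |black|=6 — new cell
Step 6: on WHITE (3,3): turn R to S, flip to black, move to (4,3). |black|=7 — new cell
No revisit within 6 steps.

Answer: no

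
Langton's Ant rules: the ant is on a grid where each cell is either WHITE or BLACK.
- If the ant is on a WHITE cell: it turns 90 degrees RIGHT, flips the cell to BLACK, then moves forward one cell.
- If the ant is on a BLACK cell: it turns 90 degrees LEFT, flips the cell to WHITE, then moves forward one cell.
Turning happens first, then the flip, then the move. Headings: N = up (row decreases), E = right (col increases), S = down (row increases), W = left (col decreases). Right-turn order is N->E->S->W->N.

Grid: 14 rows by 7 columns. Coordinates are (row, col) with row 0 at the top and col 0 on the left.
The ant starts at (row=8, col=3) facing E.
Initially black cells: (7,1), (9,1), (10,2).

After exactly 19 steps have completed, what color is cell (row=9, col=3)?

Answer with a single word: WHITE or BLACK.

Answer: BLACK

Derivation:
Step 1: on WHITE (8,3): turn R to S, flip to black, move to (9,3). |black|=4
Step 2: on WHITE (9,3): turn R to W, flip to black, move to (9,2). |black|=5
Step 3: on WHITE (9,2): turn R to N, flip to black, move to (8,2). |black|=6
Step 4: on WHITE (8,2): turn R to E, flip to black, move to (8,3). |black|=7
Step 5: on BLACK (8,3): turn L to N, flip to white, move to (7,3). |black|=6
Step 6: on WHITE (7,3): turn R to E, flip to black, move to (7,4). |black|=7
Step 7: on WHITE (7,4): turn R to S, flip to black, move to (8,4). |black|=8
Step 8: on WHITE (8,4): turn R to W, flip to black, move to (8,3). |black|=9
Step 9: on WHITE (8,3): turn R to N, flip to black, move to (7,3). |black|=10
Step 10: on BLACK (7,3): turn L to W, flip to white, move to (7,2). |black|=9
Step 11: on WHITE (7,2): turn R to N, flip to black, move to (6,2). |black|=10
Step 12: on WHITE (6,2): turn R to E, flip to black, move to (6,3). |black|=11
Step 13: on WHITE (6,3): turn R to S, flip to black, move to (7,3). |black|=12
Step 14: on WHITE (7,3): turn R to W, flip to black, move to (7,2). |black|=13
Step 15: on BLACK (7,2): turn L to S, flip to white, move to (8,2). |black|=12
Step 16: on BLACK (8,2): turn L to E, flip to white, move to (8,3). |black|=11
Step 17: on BLACK (8,3): turn L to N, flip to white, move to (7,3). |black|=10
Step 18: on BLACK (7,3): turn L to W, flip to white, move to (7,2). |black|=9
Step 19: on WHITE (7,2): turn R to N, flip to black, move to (6,2). |black|=10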